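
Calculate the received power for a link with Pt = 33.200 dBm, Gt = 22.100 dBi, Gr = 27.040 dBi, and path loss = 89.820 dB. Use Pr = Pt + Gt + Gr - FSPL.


Pr = 33.200 + 22.100 + 27.040 - 89.820 = -7.48 dBm

-7.48 dBm


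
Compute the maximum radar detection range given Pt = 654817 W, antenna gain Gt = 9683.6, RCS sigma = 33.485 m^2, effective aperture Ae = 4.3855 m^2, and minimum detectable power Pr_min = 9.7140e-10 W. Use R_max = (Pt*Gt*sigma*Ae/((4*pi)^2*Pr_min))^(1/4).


R^4 = 654817*9683.6*33.485*4.3855 / ((4*pi)^2 * 9.7140e-10) = 6.070275e+18
R_max = 6.070275e+18^0.25 = 49637 m

49637 m


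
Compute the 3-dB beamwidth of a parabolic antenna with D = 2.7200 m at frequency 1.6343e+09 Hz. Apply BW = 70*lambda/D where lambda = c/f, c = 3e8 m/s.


lambda = c / f = 3.0000e+08 / 1.6343e+09 = 0.1835648 m
BW = 70 * 0.1835648 / 2.7200 = 4.724 deg

4.724 deg


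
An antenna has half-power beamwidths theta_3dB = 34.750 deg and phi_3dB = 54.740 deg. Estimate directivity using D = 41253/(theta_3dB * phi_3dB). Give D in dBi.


D_linear = 41253 / (34.750 * 54.740) = 21.68682
D_dBi = 10 * log10(21.68682) = 13.36 dBi

13.36 dBi


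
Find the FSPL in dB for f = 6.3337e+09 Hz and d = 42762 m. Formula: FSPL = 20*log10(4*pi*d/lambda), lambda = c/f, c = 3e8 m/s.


lambda = c / f = 3.0000e+08 / 6.3337e+09 = 0.04736568 m
FSPL = 20 * log10(4*pi*42762/0.04736568) = 141.1 dB

141.1 dB


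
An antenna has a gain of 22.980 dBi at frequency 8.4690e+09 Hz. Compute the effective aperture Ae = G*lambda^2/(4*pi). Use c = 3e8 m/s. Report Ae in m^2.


lambda = c / f = 3.0000e+08 / 8.4690e+09 = 0.03542331 m
G_linear = 10^(22.980/10) = 198.6095
Ae = G_linear * lambda^2 / (4*pi) = 198.6095 * 0.03542331^2 / (4*pi) = 0.01983 m^2

0.01983 m^2


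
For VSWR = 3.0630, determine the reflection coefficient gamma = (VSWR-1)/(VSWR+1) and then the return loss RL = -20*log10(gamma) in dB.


gamma = (3.0630 - 1) / (3.0630 + 1) = 0.5077529
RL = -20 * log10(0.5077529) = 5.887 dB

5.887 dB


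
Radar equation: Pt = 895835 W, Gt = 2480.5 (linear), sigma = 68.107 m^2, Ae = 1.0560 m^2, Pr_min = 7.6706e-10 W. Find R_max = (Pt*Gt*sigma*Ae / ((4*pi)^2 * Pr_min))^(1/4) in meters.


R^4 = 895835*2480.5*68.107*1.0560 / ((4*pi)^2 * 7.6706e-10) = 1.319392e+18
R_max = 1.319392e+18^0.25 = 33892 m

33892 m


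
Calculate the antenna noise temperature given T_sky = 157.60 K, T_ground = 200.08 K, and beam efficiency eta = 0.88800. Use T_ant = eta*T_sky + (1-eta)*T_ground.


T_ant = 0.88800 * 157.60 + (1 - 0.88800) * 200.08 = 162.4 K

162.4 K


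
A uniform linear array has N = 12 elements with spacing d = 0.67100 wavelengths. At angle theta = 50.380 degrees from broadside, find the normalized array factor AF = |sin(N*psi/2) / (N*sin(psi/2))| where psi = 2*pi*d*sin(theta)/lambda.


psi = 2*pi*0.67100*sin(50.380 deg) = 3.247559 rad
AF = |sin(12*3.247559/2) / (12*sin(3.247559/2))| = 0.04955

0.04955


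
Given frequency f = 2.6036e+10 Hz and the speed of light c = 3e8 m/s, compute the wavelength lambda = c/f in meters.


lambda = c / f = 3.0000e+08 / 2.6036e+10 = 0.01152 m

0.01152 m


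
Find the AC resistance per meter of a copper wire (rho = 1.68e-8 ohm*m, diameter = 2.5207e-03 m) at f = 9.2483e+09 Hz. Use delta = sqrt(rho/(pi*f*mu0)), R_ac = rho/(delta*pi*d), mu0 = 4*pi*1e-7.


delta = sqrt(1.68e-8 / (pi * 9.2483e+09 * 4*pi*1e-7)) = 6.783344e-07 m
R_ac = 1.68e-8 / (6.783344e-07 * pi * 2.5207e-03) = 3.127 ohm/m

3.127 ohm/m


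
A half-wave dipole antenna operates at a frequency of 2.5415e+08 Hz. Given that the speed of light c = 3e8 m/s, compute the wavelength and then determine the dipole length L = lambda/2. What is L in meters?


lambda = c / f = 3.0000e+08 / 2.5415e+08 = 1.180405 m
L = lambda / 2 = 1.180405 / 2 = 0.5902 m

0.5902 m


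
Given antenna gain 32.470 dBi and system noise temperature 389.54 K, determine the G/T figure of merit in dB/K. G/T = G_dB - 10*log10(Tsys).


G/T = 32.470 - 10*log10(389.54) = 32.470 - 25.90552 = 6.564 dB/K

6.564 dB/K


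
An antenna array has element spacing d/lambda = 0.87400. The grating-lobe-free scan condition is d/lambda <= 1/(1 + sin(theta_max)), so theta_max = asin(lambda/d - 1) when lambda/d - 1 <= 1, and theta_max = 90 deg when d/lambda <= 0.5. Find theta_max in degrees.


lambda/d - 1 = 1/0.87400 - 1 = 0.1441648
theta_max = asin(0.1441648) = 8.289 deg

8.289 deg


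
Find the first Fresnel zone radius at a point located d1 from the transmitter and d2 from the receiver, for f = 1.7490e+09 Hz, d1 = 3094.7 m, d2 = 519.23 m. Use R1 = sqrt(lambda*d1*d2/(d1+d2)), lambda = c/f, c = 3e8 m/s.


lambda = c / f = 3.0000e+08 / 1.7490e+09 = 0.1715266 m
R1 = sqrt(0.1715266 * 3094.7 * 519.23 / (3094.7 + 519.23)) = 8.733 m

8.733 m


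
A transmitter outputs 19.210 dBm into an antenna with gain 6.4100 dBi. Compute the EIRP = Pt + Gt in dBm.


EIRP = Pt + Gt = 19.210 + 6.4100 = 25.62 dBm

25.62 dBm


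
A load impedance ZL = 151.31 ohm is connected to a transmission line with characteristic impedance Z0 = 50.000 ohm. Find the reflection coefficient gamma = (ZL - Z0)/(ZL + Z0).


gamma = (151.31 - 50.000) / (151.31 + 50.000) = 0.5033

0.5033


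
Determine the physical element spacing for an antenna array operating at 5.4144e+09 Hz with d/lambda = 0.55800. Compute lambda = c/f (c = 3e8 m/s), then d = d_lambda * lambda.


lambda = c / f = 3.0000e+08 / 5.4144e+09 = 0.05540780 m
d = 0.55800 * 0.05540780 = 0.03092 m

0.03092 m


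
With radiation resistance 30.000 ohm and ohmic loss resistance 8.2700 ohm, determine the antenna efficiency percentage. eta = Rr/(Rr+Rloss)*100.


eta = 30.000 / (30.000 + 8.2700) * 100 = 78.39%

78.39%


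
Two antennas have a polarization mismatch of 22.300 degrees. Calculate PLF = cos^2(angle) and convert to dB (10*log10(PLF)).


PLF_linear = cos^2(22.300 deg) = 0.8560130
PLF_dB = 10 * log10(0.8560130) = -0.6752 dB

-0.6752 dB


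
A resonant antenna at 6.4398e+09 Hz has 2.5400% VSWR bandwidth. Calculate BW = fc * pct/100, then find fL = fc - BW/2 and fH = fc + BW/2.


BW = 6.4398e+09 * 2.5400/100 = 1.635709e+08 Hz
fL = 6.4398e+09 - 1.635709e+08/2 = 6.358e+09 Hz
fH = 6.4398e+09 + 1.635709e+08/2 = 6.522e+09 Hz

BW=1.636e+08 Hz, fL=6.358e+09 Hz, fH=6.522e+09 Hz


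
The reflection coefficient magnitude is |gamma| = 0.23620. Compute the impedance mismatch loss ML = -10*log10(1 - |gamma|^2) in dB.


ML = -10 * log10(1 - 0.23620^2) = -10 * log10(0.94420956) = 0.2493 dB

0.2493 dB


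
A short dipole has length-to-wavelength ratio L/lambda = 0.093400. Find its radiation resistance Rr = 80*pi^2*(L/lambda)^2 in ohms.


Rr = 80 * pi^2 * (0.093400)^2 = 80 * 9.869604 * 8.723560e-03 = 6.888 ohm

6.888 ohm


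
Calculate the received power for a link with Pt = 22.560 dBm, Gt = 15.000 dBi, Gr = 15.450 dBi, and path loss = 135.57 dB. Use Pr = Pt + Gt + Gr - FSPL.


Pr = 22.560 + 15.000 + 15.450 - 135.57 = -82.56 dBm

-82.56 dBm


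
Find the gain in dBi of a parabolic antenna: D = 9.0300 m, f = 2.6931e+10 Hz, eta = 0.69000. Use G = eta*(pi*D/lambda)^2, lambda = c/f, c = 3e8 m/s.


lambda = c / f = 3.0000e+08 / 2.6931e+10 = 0.01113958 m
G_linear = 0.69000 * (pi * 9.0300 / 0.01113958)^2 = 4.474935e+06
G_dBi = 10 * log10(4.474935e+06) = 66.51 dBi

66.51 dBi


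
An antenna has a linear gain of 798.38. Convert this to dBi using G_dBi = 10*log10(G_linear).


G_dBi = 10 * log10(798.38) = 29.02 dBi

29.02 dBi


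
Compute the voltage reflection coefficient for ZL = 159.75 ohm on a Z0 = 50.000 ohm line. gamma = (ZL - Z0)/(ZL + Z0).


gamma = (159.75 - 50.000) / (159.75 + 50.000) = 0.5232

0.5232


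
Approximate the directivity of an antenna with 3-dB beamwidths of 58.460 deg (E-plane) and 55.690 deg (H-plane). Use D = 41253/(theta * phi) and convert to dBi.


D_linear = 41253 / (58.460 * 55.690) = 12.67125
D_dBi = 10 * log10(12.67125) = 11.03 dBi

11.03 dBi


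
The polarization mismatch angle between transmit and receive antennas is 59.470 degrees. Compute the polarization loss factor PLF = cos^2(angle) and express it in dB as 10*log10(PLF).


PLF_linear = cos^2(59.470 deg) = 0.2580533
PLF_dB = 10 * log10(0.2580533) = -5.883 dB

-5.883 dB


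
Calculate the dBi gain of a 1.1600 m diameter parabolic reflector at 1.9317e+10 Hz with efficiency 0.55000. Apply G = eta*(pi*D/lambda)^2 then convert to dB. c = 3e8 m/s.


lambda = c / f = 3.0000e+08 / 1.9317e+10 = 0.01553036 m
G_linear = 0.55000 * (pi * 1.1600 / 0.01553036)^2 = 30284.15
G_dBi = 10 * log10(30284.15) = 44.81 dBi

44.81 dBi


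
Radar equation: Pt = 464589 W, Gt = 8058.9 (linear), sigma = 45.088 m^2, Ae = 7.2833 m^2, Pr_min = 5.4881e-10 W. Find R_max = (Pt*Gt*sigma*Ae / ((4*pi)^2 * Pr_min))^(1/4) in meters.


R^4 = 464589*8058.9*45.088*7.2833 / ((4*pi)^2 * 5.4881e-10) = 1.418705e+19
R_max = 1.418705e+19^0.25 = 61372 m

61372 m


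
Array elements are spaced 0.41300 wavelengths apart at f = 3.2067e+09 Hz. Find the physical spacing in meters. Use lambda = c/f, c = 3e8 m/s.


lambda = c / f = 3.0000e+08 / 3.2067e+09 = 0.09355412 m
d = 0.41300 * 0.09355412 = 0.03864 m

0.03864 m


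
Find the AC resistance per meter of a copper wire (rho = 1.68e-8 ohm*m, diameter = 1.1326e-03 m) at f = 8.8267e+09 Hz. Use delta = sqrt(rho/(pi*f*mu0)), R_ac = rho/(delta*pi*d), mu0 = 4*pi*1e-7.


delta = sqrt(1.68e-8 / (pi * 8.8267e+09 * 4*pi*1e-7)) = 6.943454e-07 m
R_ac = 1.68e-8 / (6.943454e-07 * pi * 1.1326e-03) = 6.800 ohm/m

6.800 ohm/m


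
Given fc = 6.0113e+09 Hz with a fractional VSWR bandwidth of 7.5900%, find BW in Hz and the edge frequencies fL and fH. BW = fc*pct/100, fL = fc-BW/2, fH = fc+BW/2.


BW = 6.0113e+09 * 7.5900/100 = 4.562577e+08 Hz
fL = 6.0113e+09 - 4.562577e+08/2 = 5.783e+09 Hz
fH = 6.0113e+09 + 4.562577e+08/2 = 6.239e+09 Hz

BW=4.563e+08 Hz, fL=5.783e+09 Hz, fH=6.239e+09 Hz


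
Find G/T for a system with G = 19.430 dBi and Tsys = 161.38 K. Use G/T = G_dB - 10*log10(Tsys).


G/T = 19.430 - 10*log10(161.38) = 19.430 - 22.07850 = -2.648 dB/K

-2.648 dB/K


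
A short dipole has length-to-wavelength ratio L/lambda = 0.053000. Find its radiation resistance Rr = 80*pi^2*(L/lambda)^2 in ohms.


Rr = 80 * pi^2 * (0.053000)^2 = 80 * 9.869604 * 2.809000e-03 = 2.218 ohm

2.218 ohm


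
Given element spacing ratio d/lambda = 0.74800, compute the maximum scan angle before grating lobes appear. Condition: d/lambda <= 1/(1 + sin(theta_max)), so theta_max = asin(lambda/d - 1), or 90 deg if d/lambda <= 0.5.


lambda/d - 1 = 1/0.74800 - 1 = 0.3368984
theta_max = asin(0.3368984) = 19.69 deg

19.69 deg


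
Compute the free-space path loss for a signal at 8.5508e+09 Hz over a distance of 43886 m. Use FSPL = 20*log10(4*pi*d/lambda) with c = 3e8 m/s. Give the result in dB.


lambda = c / f = 3.0000e+08 / 8.5508e+09 = 0.03508444 m
FSPL = 20 * log10(4*pi*43886/0.03508444) = 143.9 dB

143.9 dB


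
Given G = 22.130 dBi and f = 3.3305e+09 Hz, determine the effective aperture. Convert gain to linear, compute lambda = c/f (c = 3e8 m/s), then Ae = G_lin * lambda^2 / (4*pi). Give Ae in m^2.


lambda = c / f = 3.0000e+08 / 3.3305e+09 = 0.09007657 m
G_linear = 10^(22.130/10) = 163.3052
Ae = G_linear * lambda^2 / (4*pi) = 163.3052 * 0.09007657^2 / (4*pi) = 0.1054 m^2

0.1054 m^2


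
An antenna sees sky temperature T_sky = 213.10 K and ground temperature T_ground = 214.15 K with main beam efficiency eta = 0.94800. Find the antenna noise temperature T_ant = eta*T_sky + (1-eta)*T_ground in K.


T_ant = 0.94800 * 213.10 + (1 - 0.94800) * 214.15 = 213.2 K

213.2 K


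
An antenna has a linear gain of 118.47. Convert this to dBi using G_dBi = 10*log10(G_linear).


G_dBi = 10 * log10(118.47) = 20.74 dBi

20.74 dBi


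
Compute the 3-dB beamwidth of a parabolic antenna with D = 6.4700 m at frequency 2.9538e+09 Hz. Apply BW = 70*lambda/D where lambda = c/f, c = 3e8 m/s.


lambda = c / f = 3.0000e+08 / 2.9538e+09 = 0.1015641 m
BW = 70 * 0.1015641 / 6.4700 = 1.099 deg

1.099 deg


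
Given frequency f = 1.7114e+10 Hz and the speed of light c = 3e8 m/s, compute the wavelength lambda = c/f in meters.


lambda = c / f = 3.0000e+08 / 1.7114e+10 = 0.01753 m

0.01753 m


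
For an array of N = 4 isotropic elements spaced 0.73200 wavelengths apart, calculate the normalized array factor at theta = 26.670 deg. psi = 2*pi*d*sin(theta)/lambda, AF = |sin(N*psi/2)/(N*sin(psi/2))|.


psi = 2*pi*0.73200*sin(26.670 deg) = 2.064397 rad
AF = |sin(4*2.064397/2) / (4*sin(2.064397/2))| = 0.2430

0.2430


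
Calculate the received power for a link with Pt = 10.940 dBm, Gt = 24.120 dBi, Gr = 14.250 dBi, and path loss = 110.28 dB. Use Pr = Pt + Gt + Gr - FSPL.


Pr = 10.940 + 24.120 + 14.250 - 110.28 = -60.97 dBm

-60.97 dBm


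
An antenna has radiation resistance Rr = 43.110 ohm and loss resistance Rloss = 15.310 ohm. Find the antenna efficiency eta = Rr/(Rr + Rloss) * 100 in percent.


eta = 43.110 / (43.110 + 15.310) * 100 = 73.79%

73.79%


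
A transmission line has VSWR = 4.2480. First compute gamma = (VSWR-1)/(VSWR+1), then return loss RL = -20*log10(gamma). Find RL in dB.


gamma = (4.2480 - 1) / (4.2480 + 1) = 0.6189024
RL = -20 * log10(0.6189024) = 4.168 dB

4.168 dB


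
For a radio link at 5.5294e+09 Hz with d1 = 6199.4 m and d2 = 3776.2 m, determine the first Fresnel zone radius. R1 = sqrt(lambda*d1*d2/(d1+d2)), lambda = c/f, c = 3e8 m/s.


lambda = c / f = 3.0000e+08 / 5.5294e+09 = 0.05425543 m
R1 = sqrt(0.05425543 * 6199.4 * 3776.2 / (6199.4 + 3776.2)) = 11.28 m

11.28 m


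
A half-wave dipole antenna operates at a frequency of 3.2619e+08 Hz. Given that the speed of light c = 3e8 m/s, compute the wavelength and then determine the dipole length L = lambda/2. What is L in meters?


lambda = c / f = 3.0000e+08 / 3.2619e+08 = 0.9197094 m
L = lambda / 2 = 0.9197094 / 2 = 0.4599 m

0.4599 m


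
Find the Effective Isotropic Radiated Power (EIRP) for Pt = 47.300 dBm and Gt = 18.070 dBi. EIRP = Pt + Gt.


EIRP = Pt + Gt = 47.300 + 18.070 = 65.37 dBm

65.37 dBm


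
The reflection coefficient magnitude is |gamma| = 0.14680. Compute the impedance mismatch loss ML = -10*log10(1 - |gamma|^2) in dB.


ML = -10 * log10(1 - 0.14680^2) = -10 * log10(0.97844976) = 0.09461 dB

0.09461 dB


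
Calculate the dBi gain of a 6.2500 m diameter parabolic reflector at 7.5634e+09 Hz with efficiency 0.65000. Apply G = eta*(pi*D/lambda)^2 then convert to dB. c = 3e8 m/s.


lambda = c / f = 3.0000e+08 / 7.5634e+09 = 0.03966470 m
G_linear = 0.65000 * (pi * 6.2500 / 0.03966470)^2 = 159281.3
G_dBi = 10 * log10(159281.3) = 52.02 dBi

52.02 dBi


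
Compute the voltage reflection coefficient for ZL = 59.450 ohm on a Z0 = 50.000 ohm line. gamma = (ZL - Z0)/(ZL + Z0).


gamma = (59.450 - 50.000) / (59.450 + 50.000) = 0.08634

0.08634


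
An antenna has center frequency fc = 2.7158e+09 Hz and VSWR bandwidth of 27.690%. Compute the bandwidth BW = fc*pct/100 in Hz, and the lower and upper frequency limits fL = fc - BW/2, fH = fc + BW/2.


BW = 2.7158e+09 * 27.690/100 = 7.520050e+08 Hz
fL = 2.7158e+09 - 7.520050e+08/2 = 2.340e+09 Hz
fH = 2.7158e+09 + 7.520050e+08/2 = 3.092e+09 Hz

BW=7.520e+08 Hz, fL=2.340e+09 Hz, fH=3.092e+09 Hz


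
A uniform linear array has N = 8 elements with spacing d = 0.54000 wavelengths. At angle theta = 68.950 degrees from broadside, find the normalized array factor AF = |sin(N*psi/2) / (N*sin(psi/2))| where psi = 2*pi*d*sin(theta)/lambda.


psi = 2*pi*0.54000*sin(68.950 deg) = 3.166501 rad
AF = |sin(8*3.166501/2) / (8*sin(3.166501/2))| = 0.01243

0.01243


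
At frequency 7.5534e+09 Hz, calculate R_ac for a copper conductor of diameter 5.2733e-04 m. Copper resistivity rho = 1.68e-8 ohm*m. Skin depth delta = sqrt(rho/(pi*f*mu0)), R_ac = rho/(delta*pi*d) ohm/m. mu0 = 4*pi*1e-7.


delta = sqrt(1.68e-8 / (pi * 7.5534e+09 * 4*pi*1e-7)) = 7.505913e-07 m
R_ac = 1.68e-8 / (7.505913e-07 * pi * 5.2733e-04) = 13.51 ohm/m

13.51 ohm/m


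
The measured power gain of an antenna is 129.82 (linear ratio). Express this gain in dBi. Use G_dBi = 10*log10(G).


G_dBi = 10 * log10(129.82) = 21.13 dBi

21.13 dBi


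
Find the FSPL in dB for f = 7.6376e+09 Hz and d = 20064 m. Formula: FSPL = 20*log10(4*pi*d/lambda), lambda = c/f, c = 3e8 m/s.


lambda = c / f = 3.0000e+08 / 7.6376e+09 = 0.03927935 m
FSPL = 20 * log10(4*pi*20064/0.03927935) = 136.1 dB

136.1 dB


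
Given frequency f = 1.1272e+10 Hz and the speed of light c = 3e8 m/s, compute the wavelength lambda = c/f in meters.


lambda = c / f = 3.0000e+08 / 1.1272e+10 = 0.02661 m

0.02661 m


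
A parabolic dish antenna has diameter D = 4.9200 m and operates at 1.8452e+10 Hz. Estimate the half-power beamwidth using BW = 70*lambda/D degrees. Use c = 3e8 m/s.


lambda = c / f = 3.0000e+08 / 1.8452e+10 = 0.01625840 m
BW = 70 * 0.01625840 / 4.9200 = 0.2313 deg

0.2313 deg


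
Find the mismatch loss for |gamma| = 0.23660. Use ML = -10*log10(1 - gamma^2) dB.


ML = -10 * log10(1 - 0.23660^2) = -10 * log10(0.94402044) = 0.2502 dB

0.2502 dB


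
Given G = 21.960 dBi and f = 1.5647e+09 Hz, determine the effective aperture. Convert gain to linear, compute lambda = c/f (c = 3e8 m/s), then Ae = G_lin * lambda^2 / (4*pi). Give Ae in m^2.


lambda = c / f = 3.0000e+08 / 1.5647e+09 = 0.1917300 m
G_linear = 10^(21.960/10) = 157.0363
Ae = G_linear * lambda^2 / (4*pi) = 157.0363 * 0.1917300^2 / (4*pi) = 0.4594 m^2

0.4594 m^2


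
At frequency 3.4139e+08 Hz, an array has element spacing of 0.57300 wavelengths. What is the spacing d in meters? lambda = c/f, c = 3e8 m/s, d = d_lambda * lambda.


lambda = c / f = 3.0000e+08 / 3.4139e+08 = 0.8787604 m
d = 0.57300 * 0.8787604 = 0.5035 m

0.5035 m


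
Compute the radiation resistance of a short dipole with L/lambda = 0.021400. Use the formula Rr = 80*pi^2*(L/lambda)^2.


Rr = 80 * pi^2 * (0.021400)^2 = 80 * 9.869604 * 4.579600e-04 = 0.3616 ohm

0.3616 ohm


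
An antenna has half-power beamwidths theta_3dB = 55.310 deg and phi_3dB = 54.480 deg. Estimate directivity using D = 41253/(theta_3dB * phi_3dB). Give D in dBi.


D_linear = 41253 / (55.310 * 54.480) = 13.69036
D_dBi = 10 * log10(13.69036) = 11.36 dBi

11.36 dBi


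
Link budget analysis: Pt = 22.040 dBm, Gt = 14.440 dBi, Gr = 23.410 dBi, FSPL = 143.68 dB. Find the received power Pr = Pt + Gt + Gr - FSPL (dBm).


Pr = 22.040 + 14.440 + 23.410 - 143.68 = -83.79 dBm

-83.79 dBm


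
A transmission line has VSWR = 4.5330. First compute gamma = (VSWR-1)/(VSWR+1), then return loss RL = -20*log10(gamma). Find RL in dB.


gamma = (4.5330 - 1) / (4.5330 + 1) = 0.6385324
RL = -20 * log10(0.6385324) = 3.896 dB

3.896 dB


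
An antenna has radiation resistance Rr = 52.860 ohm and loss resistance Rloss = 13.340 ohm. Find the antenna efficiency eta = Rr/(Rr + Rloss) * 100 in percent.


eta = 52.860 / (52.860 + 13.340) * 100 = 79.85%

79.85%


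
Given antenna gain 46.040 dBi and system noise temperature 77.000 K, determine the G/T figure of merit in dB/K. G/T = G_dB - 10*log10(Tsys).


G/T = 46.040 - 10*log10(77.000) = 46.040 - 18.86491 = 27.18 dB/K

27.18 dB/K


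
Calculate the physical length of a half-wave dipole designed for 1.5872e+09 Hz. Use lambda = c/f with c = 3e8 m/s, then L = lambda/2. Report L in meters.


lambda = c / f = 3.0000e+08 / 1.5872e+09 = 0.1890121 m
L = lambda / 2 = 0.1890121 / 2 = 0.09451 m

0.09451 m


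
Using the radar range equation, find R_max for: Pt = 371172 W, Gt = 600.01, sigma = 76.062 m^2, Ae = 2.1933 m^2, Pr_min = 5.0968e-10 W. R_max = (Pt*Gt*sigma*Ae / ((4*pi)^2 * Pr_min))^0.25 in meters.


R^4 = 371172*600.01*76.062*2.1933 / ((4*pi)^2 * 5.0968e-10) = 4.616174e+17
R_max = 4.616174e+17^0.25 = 26066 m

26066 m


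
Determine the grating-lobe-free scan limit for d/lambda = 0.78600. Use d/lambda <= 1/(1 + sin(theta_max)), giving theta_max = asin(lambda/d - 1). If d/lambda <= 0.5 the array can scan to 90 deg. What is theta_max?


lambda/d - 1 = 1/0.78600 - 1 = 0.2722646
theta_max = asin(0.2722646) = 15.80 deg

15.80 deg


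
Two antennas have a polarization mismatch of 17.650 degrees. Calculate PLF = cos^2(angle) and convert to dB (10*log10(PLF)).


PLF_linear = cos^2(17.650 deg) = 0.9080688
PLF_dB = 10 * log10(0.9080688) = -0.4188 dB

-0.4188 dB


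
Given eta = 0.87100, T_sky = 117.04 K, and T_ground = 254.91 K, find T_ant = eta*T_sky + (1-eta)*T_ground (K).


T_ant = 0.87100 * 117.04 + (1 - 0.87100) * 254.91 = 134.8 K

134.8 K


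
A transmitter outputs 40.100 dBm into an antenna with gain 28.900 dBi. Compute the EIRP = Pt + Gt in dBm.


EIRP = Pt + Gt = 40.100 + 28.900 = 69.00 dBm

69.00 dBm


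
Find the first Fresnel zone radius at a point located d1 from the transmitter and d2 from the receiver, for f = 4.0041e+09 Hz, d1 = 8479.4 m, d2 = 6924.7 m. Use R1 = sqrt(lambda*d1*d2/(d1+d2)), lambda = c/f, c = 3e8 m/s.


lambda = c / f = 3.0000e+08 / 4.0041e+09 = 0.07492320 m
R1 = sqrt(0.07492320 * 8479.4 * 6924.7 / (8479.4 + 6924.7)) = 16.90 m

16.90 m


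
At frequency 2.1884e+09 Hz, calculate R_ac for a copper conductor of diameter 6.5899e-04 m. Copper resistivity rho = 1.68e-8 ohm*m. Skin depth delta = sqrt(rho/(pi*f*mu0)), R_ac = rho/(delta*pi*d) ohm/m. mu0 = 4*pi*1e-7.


delta = sqrt(1.68e-8 / (pi * 2.1884e+09 * 4*pi*1e-7)) = 1.394477e-06 m
R_ac = 1.68e-8 / (1.394477e-06 * pi * 6.5899e-04) = 5.819 ohm/m

5.819 ohm/m


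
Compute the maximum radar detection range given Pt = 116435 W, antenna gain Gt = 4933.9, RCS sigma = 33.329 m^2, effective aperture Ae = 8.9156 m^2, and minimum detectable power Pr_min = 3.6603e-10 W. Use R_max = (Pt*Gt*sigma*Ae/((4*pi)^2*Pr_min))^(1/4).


R^4 = 116435*4933.9*33.329*8.9156 / ((4*pi)^2 * 3.6603e-10) = 2.953319e+18
R_max = 2.953319e+18^0.25 = 41455 m

41455 m


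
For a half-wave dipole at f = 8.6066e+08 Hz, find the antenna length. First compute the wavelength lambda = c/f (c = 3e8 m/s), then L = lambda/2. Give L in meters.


lambda = c / f = 3.0000e+08 / 8.6066e+08 = 0.3485697 m
L = lambda / 2 = 0.3485697 / 2 = 0.1743 m

0.1743 m


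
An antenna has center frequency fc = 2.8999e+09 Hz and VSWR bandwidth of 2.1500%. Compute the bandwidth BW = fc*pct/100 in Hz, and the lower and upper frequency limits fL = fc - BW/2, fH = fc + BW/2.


BW = 2.8999e+09 * 2.1500/100 = 6.234785e+07 Hz
fL = 2.8999e+09 - 6.234785e+07/2 = 2.869e+09 Hz
fH = 2.8999e+09 + 6.234785e+07/2 = 2.931e+09 Hz

BW=6.235e+07 Hz, fL=2.869e+09 Hz, fH=2.931e+09 Hz


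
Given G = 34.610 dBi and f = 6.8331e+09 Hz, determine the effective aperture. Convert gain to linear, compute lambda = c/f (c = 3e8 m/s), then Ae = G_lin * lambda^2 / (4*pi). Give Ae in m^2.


lambda = c / f = 3.0000e+08 / 6.8331e+09 = 0.04390394 m
G_linear = 10^(34.610/10) = 2890.680
Ae = G_linear * lambda^2 / (4*pi) = 2890.680 * 0.04390394^2 / (4*pi) = 0.4434 m^2

0.4434 m^2


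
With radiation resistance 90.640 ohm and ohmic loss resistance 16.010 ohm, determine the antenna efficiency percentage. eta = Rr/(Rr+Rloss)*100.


eta = 90.640 / (90.640 + 16.010) * 100 = 84.99%

84.99%


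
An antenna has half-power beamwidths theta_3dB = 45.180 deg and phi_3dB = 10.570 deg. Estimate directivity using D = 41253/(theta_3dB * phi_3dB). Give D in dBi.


D_linear = 41253 / (45.180 * 10.570) = 86.38420
D_dBi = 10 * log10(86.38420) = 19.36 dBi

19.36 dBi


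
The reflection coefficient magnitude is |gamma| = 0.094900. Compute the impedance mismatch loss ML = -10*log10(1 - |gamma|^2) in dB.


ML = -10 * log10(1 - 0.094900^2) = -10 * log10(0.99099399) = 0.03929 dB

0.03929 dB


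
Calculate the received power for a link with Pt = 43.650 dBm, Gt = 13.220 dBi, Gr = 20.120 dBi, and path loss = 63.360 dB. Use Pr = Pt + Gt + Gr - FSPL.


Pr = 43.650 + 13.220 + 20.120 - 63.360 = 13.63 dBm

13.63 dBm


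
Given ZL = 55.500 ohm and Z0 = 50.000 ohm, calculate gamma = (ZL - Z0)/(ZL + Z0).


gamma = (55.500 - 50.000) / (55.500 + 50.000) = 0.05213

0.05213


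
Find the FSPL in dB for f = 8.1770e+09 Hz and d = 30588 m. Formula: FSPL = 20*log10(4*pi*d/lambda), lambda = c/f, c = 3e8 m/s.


lambda = c / f = 3.0000e+08 / 8.1770e+09 = 0.03668827 m
FSPL = 20 * log10(4*pi*30588/0.03668827) = 140.4 dB

140.4 dB


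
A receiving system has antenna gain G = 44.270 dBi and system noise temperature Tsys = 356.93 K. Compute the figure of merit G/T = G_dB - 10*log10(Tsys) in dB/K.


G/T = 44.270 - 10*log10(356.93) = 44.270 - 25.52583 = 18.74 dB/K

18.74 dB/K


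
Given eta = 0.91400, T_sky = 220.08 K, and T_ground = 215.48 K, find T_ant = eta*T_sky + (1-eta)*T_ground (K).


T_ant = 0.91400 * 220.08 + (1 - 0.91400) * 215.48 = 219.7 K

219.7 K


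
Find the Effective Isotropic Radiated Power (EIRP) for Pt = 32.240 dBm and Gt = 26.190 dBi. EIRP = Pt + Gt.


EIRP = Pt + Gt = 32.240 + 26.190 = 58.43 dBm

58.43 dBm


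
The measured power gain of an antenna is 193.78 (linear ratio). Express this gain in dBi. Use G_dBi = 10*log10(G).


G_dBi = 10 * log10(193.78) = 22.87 dBi

22.87 dBi


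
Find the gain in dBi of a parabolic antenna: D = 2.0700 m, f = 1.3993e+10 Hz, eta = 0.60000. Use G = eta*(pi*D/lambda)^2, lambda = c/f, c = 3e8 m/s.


lambda = c / f = 3.0000e+08 / 1.3993e+10 = 0.02143929 m
G_linear = 0.60000 * (pi * 2.0700 / 0.02143929)^2 = 55204.04
G_dBi = 10 * log10(55204.04) = 47.42 dBi

47.42 dBi


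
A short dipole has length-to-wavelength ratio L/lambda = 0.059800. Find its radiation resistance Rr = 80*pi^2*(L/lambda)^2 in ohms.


Rr = 80 * pi^2 * (0.059800)^2 = 80 * 9.869604 * 3.576040e-03 = 2.824 ohm

2.824 ohm


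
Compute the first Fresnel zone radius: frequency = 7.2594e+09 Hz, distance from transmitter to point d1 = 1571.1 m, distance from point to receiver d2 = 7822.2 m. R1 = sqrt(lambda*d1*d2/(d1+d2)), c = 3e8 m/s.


lambda = c / f = 3.0000e+08 / 7.2594e+09 = 0.04132573 m
R1 = sqrt(0.04132573 * 1571.1 * 7822.2 / (1571.1 + 7822.2)) = 7.353 m

7.353 m


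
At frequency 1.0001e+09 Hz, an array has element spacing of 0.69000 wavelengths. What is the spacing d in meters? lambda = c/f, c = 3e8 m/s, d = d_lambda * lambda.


lambda = c / f = 3.0000e+08 / 1.0001e+09 = 0.2999700 m
d = 0.69000 * 0.2999700 = 0.2070 m

0.2070 m


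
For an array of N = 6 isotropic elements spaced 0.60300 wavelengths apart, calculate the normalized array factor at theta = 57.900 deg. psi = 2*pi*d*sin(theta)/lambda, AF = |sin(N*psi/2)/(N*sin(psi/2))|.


psi = 2*pi*0.60300*sin(57.900 deg) = 3.209542 rad
AF = |sin(6*3.209542/2) / (6*sin(3.209542/2))| = 0.03376

0.03376


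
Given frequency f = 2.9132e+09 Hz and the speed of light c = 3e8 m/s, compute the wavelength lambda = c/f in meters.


lambda = c / f = 3.0000e+08 / 2.9132e+09 = 0.1030 m

0.1030 m


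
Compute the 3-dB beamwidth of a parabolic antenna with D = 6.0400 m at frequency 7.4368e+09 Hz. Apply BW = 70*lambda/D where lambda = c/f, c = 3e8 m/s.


lambda = c / f = 3.0000e+08 / 7.4368e+09 = 0.04033993 m
BW = 70 * 0.04033993 / 6.0400 = 0.4675 deg

0.4675 deg


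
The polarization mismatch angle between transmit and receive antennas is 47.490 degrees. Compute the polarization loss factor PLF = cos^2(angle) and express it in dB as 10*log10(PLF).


PLF_linear = cos^2(47.490 deg) = 0.4565960
PLF_dB = 10 * log10(0.4565960) = -3.405 dB

-3.405 dB


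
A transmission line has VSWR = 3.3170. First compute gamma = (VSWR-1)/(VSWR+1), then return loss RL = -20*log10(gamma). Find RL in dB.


gamma = (3.3170 - 1) / (3.3170 + 1) = 0.5367153
RL = -20 * log10(0.5367153) = 5.405 dB

5.405 dB


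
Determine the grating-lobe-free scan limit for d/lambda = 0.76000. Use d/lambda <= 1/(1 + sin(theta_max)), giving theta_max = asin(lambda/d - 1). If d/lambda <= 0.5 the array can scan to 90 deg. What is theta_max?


lambda/d - 1 = 1/0.76000 - 1 = 0.3157895
theta_max = asin(0.3157895) = 18.41 deg

18.41 deg


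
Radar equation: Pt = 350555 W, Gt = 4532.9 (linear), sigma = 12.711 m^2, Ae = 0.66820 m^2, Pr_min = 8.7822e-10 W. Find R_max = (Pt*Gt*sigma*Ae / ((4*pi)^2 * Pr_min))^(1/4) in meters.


R^4 = 350555*4532.9*12.711*0.66820 / ((4*pi)^2 * 8.7822e-10) = 9.731851e+16
R_max = 9.731851e+16^0.25 = 17662 m

17662 m


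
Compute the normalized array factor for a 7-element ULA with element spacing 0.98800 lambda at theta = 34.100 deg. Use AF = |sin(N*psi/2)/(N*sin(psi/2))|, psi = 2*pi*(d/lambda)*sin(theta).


psi = 2*pi*0.98800*sin(34.100 deg) = 3.480328 rad
AF = |sin(7*3.480328/2) / (7*sin(3.480328/2))| = 0.05446

0.05446


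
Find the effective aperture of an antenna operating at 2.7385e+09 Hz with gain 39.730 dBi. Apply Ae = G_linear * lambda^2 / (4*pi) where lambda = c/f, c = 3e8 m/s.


lambda = c / f = 3.0000e+08 / 2.7385e+09 = 0.1095490 m
G_linear = 10^(39.730/10) = 9397.233
Ae = G_linear * lambda^2 / (4*pi) = 9397.233 * 0.1095490^2 / (4*pi) = 8.974 m^2

8.974 m^2


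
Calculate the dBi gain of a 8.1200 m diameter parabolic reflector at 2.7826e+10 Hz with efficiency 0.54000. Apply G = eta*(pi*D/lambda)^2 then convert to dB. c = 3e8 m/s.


lambda = c / f = 3.0000e+08 / 2.7826e+10 = 0.01078128 m
G_linear = 0.54000 * (pi * 8.1200 / 0.01078128)^2 = 3.023186e+06
G_dBi = 10 * log10(3.023186e+06) = 64.80 dBi

64.80 dBi


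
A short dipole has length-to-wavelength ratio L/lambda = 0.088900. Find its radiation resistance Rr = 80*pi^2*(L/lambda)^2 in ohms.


Rr = 80 * pi^2 * (0.088900)^2 = 80 * 9.869604 * 7.903210e-03 = 6.240 ohm

6.240 ohm


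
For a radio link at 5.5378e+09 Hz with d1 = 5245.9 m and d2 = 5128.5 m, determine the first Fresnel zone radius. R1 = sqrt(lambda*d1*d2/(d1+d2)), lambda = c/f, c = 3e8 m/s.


lambda = c / f = 3.0000e+08 / 5.5378e+09 = 0.05417314 m
R1 = sqrt(0.05417314 * 5245.9 * 5128.5 / (5245.9 + 5128.5)) = 11.85 m

11.85 m


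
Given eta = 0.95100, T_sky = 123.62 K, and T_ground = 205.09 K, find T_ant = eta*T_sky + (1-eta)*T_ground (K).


T_ant = 0.95100 * 123.62 + (1 - 0.95100) * 205.09 = 127.6 K

127.6 K


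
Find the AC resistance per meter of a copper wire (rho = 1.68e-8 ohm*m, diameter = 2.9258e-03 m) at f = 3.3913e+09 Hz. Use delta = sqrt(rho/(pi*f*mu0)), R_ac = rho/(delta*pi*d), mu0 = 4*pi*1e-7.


delta = sqrt(1.68e-8 / (pi * 3.3913e+09 * 4*pi*1e-7)) = 1.120190e-06 m
R_ac = 1.68e-8 / (1.120190e-06 * pi * 2.9258e-03) = 1.632 ohm/m

1.632 ohm/m


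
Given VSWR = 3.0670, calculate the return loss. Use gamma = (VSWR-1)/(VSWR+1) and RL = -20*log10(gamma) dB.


gamma = (3.0670 - 1) / (3.0670 + 1) = 0.5082370
RL = -20 * log10(0.5082370) = 5.879 dB

5.879 dB


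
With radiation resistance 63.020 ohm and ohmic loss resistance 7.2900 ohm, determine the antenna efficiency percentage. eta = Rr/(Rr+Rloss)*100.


eta = 63.020 / (63.020 + 7.2900) * 100 = 89.63%

89.63%


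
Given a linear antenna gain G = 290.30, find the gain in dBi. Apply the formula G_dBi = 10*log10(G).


G_dBi = 10 * log10(290.30) = 24.63 dBi

24.63 dBi


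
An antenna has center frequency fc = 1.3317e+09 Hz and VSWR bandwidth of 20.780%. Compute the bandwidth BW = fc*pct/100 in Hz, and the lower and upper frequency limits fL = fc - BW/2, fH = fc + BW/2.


BW = 1.3317e+09 * 20.780/100 = 2.767273e+08 Hz
fL = 1.3317e+09 - 2.767273e+08/2 = 1.193e+09 Hz
fH = 1.3317e+09 + 2.767273e+08/2 = 1.470e+09 Hz

BW=2.767e+08 Hz, fL=1.193e+09 Hz, fH=1.470e+09 Hz


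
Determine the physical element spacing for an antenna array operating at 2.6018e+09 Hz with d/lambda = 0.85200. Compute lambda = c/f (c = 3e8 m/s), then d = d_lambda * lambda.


lambda = c / f = 3.0000e+08 / 2.6018e+09 = 0.1153048 m
d = 0.85200 * 0.1153048 = 0.09824 m

0.09824 m


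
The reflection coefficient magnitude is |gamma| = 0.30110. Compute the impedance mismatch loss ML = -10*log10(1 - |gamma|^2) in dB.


ML = -10 * log10(1 - 0.30110^2) = -10 * log10(0.90933879) = 0.4127 dB

0.4127 dB


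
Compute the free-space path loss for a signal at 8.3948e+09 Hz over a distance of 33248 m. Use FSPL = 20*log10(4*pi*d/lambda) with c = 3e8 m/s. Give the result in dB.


lambda = c / f = 3.0000e+08 / 8.3948e+09 = 0.03573641 m
FSPL = 20 * log10(4*pi*33248/0.03573641) = 141.4 dB

141.4 dB


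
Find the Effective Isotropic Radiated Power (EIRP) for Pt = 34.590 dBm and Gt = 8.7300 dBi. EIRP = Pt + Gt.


EIRP = Pt + Gt = 34.590 + 8.7300 = 43.32 dBm

43.32 dBm


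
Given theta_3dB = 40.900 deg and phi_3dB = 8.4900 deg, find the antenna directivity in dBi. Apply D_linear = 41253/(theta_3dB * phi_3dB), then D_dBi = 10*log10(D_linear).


D_linear = 41253 / (40.900 * 8.4900) = 118.8022
D_dBi = 10 * log10(118.8022) = 20.75 dBi

20.75 dBi


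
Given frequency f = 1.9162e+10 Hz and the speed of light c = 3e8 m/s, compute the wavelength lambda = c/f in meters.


lambda = c / f = 3.0000e+08 / 1.9162e+10 = 0.01566 m

0.01566 m


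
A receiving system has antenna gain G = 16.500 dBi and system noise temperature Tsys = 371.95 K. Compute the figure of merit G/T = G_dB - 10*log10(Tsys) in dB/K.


G/T = 16.500 - 10*log10(371.95) = 16.500 - 25.70485 = -9.205 dB/K

-9.205 dB/K


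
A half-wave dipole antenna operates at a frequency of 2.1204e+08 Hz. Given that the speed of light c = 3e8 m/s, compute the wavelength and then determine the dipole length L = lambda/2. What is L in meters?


lambda = c / f = 3.0000e+08 / 2.1204e+08 = 1.414827 m
L = lambda / 2 = 1.414827 / 2 = 0.7074 m

0.7074 m


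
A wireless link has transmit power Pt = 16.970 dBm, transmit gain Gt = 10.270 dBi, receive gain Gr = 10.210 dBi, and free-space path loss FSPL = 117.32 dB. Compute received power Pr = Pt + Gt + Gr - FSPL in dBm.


Pr = 16.970 + 10.270 + 10.210 - 117.32 = -79.87 dBm

-79.87 dBm


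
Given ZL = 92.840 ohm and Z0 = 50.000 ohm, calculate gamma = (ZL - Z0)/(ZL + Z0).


gamma = (92.840 - 50.000) / (92.840 + 50.000) = 0.2999

0.2999


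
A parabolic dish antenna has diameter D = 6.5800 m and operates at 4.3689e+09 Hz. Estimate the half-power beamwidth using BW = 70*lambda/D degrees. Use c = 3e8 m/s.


lambda = c / f = 3.0000e+08 / 4.3689e+09 = 0.06866717 m
BW = 70 * 0.06866717 / 6.5800 = 0.7305 deg

0.7305 deg


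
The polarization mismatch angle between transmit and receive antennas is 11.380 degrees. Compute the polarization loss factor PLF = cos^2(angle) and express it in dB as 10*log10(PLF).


PLF_linear = cos^2(11.380 deg) = 0.9610667
PLF_dB = 10 * log10(0.9610667) = -0.1725 dB

-0.1725 dB


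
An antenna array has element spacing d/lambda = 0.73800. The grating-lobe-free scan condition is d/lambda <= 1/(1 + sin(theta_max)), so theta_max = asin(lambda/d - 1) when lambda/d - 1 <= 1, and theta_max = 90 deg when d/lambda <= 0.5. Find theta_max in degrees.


lambda/d - 1 = 1/0.73800 - 1 = 0.3550136
theta_max = asin(0.3550136) = 20.79 deg

20.79 deg


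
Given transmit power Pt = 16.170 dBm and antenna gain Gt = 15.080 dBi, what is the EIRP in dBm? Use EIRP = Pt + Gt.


EIRP = Pt + Gt = 16.170 + 15.080 = 31.25 dBm

31.25 dBm


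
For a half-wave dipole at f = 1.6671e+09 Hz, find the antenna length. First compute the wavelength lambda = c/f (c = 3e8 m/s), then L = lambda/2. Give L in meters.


lambda = c / f = 3.0000e+08 / 1.6671e+09 = 0.1799532 m
L = lambda / 2 = 0.1799532 / 2 = 0.08998 m

0.08998 m


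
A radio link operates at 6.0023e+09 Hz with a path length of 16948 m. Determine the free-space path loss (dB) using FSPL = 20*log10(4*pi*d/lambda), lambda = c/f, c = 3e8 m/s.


lambda = c / f = 3.0000e+08 / 6.0023e+09 = 0.04998084 m
FSPL = 20 * log10(4*pi*16948/0.04998084) = 132.6 dB

132.6 dB


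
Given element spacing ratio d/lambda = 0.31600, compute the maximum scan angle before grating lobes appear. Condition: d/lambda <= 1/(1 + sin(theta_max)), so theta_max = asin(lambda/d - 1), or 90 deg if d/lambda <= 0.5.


lambda/d - 1 = 1/0.31600 - 1 = 2.164557 >= 1
d/lambda <= 0.5, so the array can scan to endfire without grating lobes: theta_max = 90 deg

90 deg


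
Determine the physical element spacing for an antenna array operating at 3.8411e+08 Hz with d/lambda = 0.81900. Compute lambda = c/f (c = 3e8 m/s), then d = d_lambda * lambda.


lambda = c / f = 3.0000e+08 / 3.8411e+08 = 0.7810263 m
d = 0.81900 * 0.7810263 = 0.6397 m

0.6397 m


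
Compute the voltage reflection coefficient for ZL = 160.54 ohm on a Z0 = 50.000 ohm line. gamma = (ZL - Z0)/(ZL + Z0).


gamma = (160.54 - 50.000) / (160.54 + 50.000) = 0.5250

0.5250


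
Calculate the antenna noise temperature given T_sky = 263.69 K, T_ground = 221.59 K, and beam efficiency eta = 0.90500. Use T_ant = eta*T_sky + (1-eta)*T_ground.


T_ant = 0.90500 * 263.69 + (1 - 0.90500) * 221.59 = 259.7 K

259.7 K


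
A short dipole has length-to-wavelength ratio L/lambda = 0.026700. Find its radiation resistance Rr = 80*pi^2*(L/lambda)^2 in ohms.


Rr = 80 * pi^2 * (0.026700)^2 = 80 * 9.869604 * 7.128900e-04 = 0.5629 ohm

0.5629 ohm


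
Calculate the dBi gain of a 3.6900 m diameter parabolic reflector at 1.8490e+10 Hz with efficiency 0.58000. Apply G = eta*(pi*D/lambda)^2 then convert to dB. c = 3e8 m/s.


lambda = c / f = 3.0000e+08 / 1.8490e+10 = 0.01622499 m
G_linear = 0.58000 * (pi * 3.6900 / 0.01622499)^2 = 296081.7
G_dBi = 10 * log10(296081.7) = 54.71 dBi

54.71 dBi


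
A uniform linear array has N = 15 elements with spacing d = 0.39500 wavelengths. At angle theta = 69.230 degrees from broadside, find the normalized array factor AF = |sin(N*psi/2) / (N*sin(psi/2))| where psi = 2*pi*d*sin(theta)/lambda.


psi = 2*pi*0.39500*sin(69.230 deg) = 2.320566 rad
AF = |sin(15*2.320566/2) / (15*sin(2.320566/2))| = 0.07214

0.07214


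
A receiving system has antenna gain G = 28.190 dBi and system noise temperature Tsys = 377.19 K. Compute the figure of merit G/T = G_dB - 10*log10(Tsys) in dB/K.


G/T = 28.190 - 10*log10(377.19) = 28.190 - 25.76560 = 2.424 dB/K

2.424 dB/K


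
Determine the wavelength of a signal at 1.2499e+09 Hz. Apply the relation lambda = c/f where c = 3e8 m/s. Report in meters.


lambda = c / f = 3.0000e+08 / 1.2499e+09 = 0.2400 m

0.2400 m


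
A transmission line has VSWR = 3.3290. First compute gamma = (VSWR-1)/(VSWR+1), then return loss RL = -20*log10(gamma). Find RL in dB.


gamma = (3.3290 - 1) / (3.3290 + 1) = 0.5379995
RL = -20 * log10(0.5379995) = 5.384 dB

5.384 dB


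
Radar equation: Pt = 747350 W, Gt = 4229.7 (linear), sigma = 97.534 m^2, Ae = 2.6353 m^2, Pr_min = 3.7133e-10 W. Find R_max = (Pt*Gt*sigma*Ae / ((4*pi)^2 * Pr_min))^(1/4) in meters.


R^4 = 747350*4229.7*97.534*2.6353 / ((4*pi)^2 * 3.7133e-10) = 1.385607e+19
R_max = 1.385607e+19^0.25 = 61011 m

61011 m


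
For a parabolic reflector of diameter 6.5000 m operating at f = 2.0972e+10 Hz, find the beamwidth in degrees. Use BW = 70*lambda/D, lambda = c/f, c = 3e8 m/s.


lambda = c / f = 3.0000e+08 / 2.0972e+10 = 0.01430479 m
BW = 70 * 0.01430479 / 6.5000 = 0.1541 deg

0.1541 deg


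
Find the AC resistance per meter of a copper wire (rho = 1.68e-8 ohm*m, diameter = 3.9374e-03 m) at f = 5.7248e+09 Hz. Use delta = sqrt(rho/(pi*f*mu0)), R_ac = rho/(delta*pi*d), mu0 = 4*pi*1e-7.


delta = sqrt(1.68e-8 / (pi * 5.7248e+09 * 4*pi*1e-7)) = 8.621734e-07 m
R_ac = 1.68e-8 / (8.621734e-07 * pi * 3.9374e-03) = 1.575 ohm/m

1.575 ohm/m


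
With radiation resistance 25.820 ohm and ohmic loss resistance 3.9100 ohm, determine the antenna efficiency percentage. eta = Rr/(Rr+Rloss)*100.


eta = 25.820 / (25.820 + 3.9100) * 100 = 86.85%

86.85%


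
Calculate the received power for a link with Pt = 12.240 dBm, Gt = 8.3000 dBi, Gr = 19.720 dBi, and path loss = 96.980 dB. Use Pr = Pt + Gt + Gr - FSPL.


Pr = 12.240 + 8.3000 + 19.720 - 96.980 = -56.72 dBm

-56.72 dBm


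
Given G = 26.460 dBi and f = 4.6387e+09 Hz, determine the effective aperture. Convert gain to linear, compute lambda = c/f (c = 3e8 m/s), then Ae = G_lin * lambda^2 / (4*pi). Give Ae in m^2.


lambda = c / f = 3.0000e+08 / 4.6387e+09 = 0.06467329 m
G_linear = 10^(26.460/10) = 442.5884
Ae = G_linear * lambda^2 / (4*pi) = 442.5884 * 0.06467329^2 / (4*pi) = 0.1473 m^2

0.1473 m^2
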